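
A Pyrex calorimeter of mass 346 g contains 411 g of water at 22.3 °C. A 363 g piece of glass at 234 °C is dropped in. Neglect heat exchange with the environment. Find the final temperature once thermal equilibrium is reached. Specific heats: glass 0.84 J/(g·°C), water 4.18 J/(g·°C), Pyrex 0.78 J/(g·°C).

Energy conservation, ΣQ = 0:
363*0.84*(T − 234) + 411*4.18*(T − 22.3) + 346*0.78*(T − 22.3) = 0
304.92(T − 234) + 1718(T − 22.3) + 269.88(T − 22.3) = 0
2292.8 T = 115681
T ≈ 50.45 °C

T_f ≈ 50.5 °C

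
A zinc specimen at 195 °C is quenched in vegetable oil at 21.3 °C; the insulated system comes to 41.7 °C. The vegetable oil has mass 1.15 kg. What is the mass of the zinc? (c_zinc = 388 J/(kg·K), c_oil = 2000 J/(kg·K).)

Let T be the final temperature. ΣQ_i = 0:
m×388×(41.7 − 195) + 1.15×2000×(41.7 − 21.3) = 0
-59480 m = -46920
m = -46920/-59480 ≈ 0.7888 kg

m ≈ 0.789 kg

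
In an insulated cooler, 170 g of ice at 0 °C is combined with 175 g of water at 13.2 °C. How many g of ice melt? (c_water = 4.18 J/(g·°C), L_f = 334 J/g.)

m_melted ≈ 28.9 g

Cooling the water to 0 °C releases 175·4.18·13.2 = 9655.8 J.
Fully melting the ice requires m_ice L_f = 170·334 = 56780 J.
9655.8 J < 56780 J, so only part of the ice melts and the system sits at 0 °C.
Mass melted = 9655.8/334 ≈ 28.91 g.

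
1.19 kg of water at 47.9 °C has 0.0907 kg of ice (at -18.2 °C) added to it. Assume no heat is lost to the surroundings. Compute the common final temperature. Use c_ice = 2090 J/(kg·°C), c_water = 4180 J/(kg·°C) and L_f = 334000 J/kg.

T_f ≈ 38.2 °C

Setting the total heat transfer to zero:
ice -18.2→0 °C: 0.0907·2090·18.2 = 3450; fusion: m_ice L_f = 0.0907·334000 = 30294; meltwater 0→T: 0.0907·4180·T = 379.13 T; water: 4974.2(T − 47.9)
5353.3 T = 238264 − 33744 = 204520
T ≈ 38.20 °C (positive, so assuming full melt was valid).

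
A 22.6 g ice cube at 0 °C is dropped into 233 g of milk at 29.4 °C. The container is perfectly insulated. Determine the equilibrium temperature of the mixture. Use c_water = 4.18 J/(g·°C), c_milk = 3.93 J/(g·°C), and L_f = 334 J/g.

Taking heat into each body as positive, Σ m c ΔT = 0:
fusion: m_ice L_f = 22.6·334 = 7548.4; warm the meltwater: 94.47 T; milk: 915.69(T − 29.4)
1010.2 T = 26921 − 7548.4 = 19373
T ≈ 19.18 °C (positive, so assuming full melt was valid).

T_f ≈ 19.2 °C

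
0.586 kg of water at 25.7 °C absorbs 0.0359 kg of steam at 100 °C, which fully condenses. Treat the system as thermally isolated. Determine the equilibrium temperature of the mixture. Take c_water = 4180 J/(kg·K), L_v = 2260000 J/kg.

Energy balance with sensible and latent terms:
steam→water at 100 °C releases m L_v = 0.0359×2260000 = 81134; condensed water 100 °C→T: 150.06(T − 100); water warms: 0.586×4180×(T − 25.7) = 2449.5(T − 25.7)
2599.5 T = 81134 + 15006 + 62952 = 159092
T ≈ 61.20 °C (< 100 °C, so full condensation is consistent).

T_f ≈ 61.2 °C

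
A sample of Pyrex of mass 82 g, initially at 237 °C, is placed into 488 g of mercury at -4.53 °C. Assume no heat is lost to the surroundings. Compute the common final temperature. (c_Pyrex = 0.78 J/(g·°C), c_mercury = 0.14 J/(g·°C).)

T_f ≈ 112.3 °C

Conservation of energy gives ΣQ = 0:
82*0.78*(T − 237) + 488*0.14*(T − (-4.53)) = 0
132.28 T = 14849
T = 14849/132.28 ≈ 112.25 °C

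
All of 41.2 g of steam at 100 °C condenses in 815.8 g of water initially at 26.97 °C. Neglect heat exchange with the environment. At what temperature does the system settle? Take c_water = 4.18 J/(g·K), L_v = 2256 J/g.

Energy conservation, ΣQ = 0:
steam→water at 100 °C releases m L_v = 41.2·2256 = 92947; condensed water 100 °C→T: 172.22(T − 100); original water: 3410(T − 26.97)
3582.3 T = 92947 + 17222 + 91969 = 202138
T ≈ 56.43 °C, under the boiling point, so the assumption holds.

T_f ≈ 56.4 °C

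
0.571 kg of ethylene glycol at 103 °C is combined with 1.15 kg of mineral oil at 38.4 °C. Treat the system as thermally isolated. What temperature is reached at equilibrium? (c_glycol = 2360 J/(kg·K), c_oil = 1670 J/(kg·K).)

Heat lost by the glycol equals heat gained by the oil:
0.571×2360×(103 − T) = 1.15×1670×(T − 38.4)
1347.6(103 − T) = 1920.5(T − 38.4)
3268.1 T = 212546  ⇒  T ≈ 65.04 °C

T_f ≈ 65.0 °C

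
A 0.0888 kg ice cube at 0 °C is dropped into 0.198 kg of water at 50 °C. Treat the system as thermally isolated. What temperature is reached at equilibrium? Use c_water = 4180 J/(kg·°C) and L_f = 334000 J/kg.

T_f ≈ 9.8 °C

Net heat exchanged in the isolated system is zero:
fusion: m_ice L_f = 0.0888·334000 = 29659
  meltwater 0→T: 0.0888·4180·T = 371.18 T
  water cools: 0.198·4180·(T − 50) = 827.64(T − 50)
1198.8 T = 41382 − 29659 = 11723
T ≈ 9.78 °C. Since T > 0 °C, the all-ice-melts assumption holds.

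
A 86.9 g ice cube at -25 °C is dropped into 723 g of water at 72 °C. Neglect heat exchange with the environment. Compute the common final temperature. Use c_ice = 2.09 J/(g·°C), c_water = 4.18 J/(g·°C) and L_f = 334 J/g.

T_f ≈ 54.4 °C

Net heat exchanged in the isolated system is zero:
warm ice to 0 °C: 86.9·2.09·(0 − (-25)) = 4540.5
  latent heat to melt: 86.9·334 = 29025
  warm the meltwater: 363.24 T
  water cools: 723·4.18·(T − 72) = 3022.1(T − 72)
3385.4 T = 217594 − 33565 = 184029
T ≈ 54.36 °C — above 0 °C, consistent with complete melting.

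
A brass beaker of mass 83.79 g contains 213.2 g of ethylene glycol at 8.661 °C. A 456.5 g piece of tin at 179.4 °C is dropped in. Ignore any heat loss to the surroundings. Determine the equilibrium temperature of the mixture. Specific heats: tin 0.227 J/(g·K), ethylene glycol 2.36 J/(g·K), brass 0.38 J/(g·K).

Taking heat into each body as positive, Σ m c ΔT = 0:
456.5×0.227×(T − 179.4) + 213.2×2.36×(T − 8.661) + 83.79×0.38×(T − 8.661) = 0
103.63(T − 179.4) + 503.15(T − 8.661) + 31.84(T − 8.661) = 0
(103.63 + 503.15 + 31.84) T = 103.63×179.4 + 503.15×8.661 + 31.84×8.661
T = 23224/638.62 ≈ 36.37 °C

T_f ≈ 36.4 °C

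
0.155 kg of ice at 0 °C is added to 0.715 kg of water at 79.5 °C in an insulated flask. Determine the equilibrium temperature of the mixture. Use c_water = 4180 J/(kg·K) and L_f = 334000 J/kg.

Let T be the final temperature. ΣQ_i = 0:
melt ice: 0.155×334000 = 51770
  meltwater 0→T: 0.155×4180×T = 647.9 T
  water: 2988.7(T − 79.5)
3636.6 T = 237602 − 51770 = 185832
T ≈ 51.10 °C (positive, so assuming full melt was valid).

T_f ≈ 51.1 °C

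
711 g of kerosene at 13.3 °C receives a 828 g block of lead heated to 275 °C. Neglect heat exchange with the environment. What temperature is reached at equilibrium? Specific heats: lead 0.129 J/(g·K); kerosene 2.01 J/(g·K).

Setting the total heat transfer to zero:
828*0.129*(T − 275) + 711*2.01*(T − 13.3) = 0
106.81(T − 275) + 1429.1(T − 13.3) = 0
1535.9 T = 48380
T = 48380/1535.9 ≈ 31.50 °C

T_f ≈ 31.5 °C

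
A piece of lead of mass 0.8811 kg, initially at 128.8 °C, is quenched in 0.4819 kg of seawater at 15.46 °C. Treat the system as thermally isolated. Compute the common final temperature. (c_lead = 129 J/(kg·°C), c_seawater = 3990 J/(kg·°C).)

T_f ≈ 21.8 °C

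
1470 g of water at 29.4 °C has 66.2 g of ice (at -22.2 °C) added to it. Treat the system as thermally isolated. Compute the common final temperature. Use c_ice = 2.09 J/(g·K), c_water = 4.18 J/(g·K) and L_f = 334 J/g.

T_f ≈ 24.2 °C

Taking heat into each body as positive, Σ m c ΔT = 0:
ice -22.2→0 °C: 66.2×2.09×22.2 = 3071.5
  latent heat to melt: 66.2×334 = 22111
  meltwater 0→T: 66.2×4.18×T = 276.72 T
  water: 6144.6(T − 29.4)
6421.3 T = 180651 − 25182 = 155469
T ≈ 24.21 °C. Since T > 0 °C, the all-ice-melts assumption holds.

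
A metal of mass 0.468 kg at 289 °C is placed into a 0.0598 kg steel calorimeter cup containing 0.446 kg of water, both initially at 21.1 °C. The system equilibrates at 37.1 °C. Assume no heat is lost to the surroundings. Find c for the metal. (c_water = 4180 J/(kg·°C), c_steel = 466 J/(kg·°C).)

Setting the total heat transfer to zero:
0.468·c·(37.1 − 289) + 0.446·4180·(37.1 − 21.1) + 0.0598·466·(37.1 − 21.1) = 0
-117.89 c = -30274
c = -30274/-117.89 ≈ 256.8 J/(kg·°C)

c ≈ 257 J/(kg·°C)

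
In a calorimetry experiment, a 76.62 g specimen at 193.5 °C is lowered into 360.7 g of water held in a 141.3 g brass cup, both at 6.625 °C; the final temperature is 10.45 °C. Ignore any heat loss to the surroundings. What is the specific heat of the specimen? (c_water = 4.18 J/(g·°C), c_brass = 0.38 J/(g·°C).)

c ≈ 0.426 J/(g·°C)

Conservation of energy gives ΣQ = 0:
76.62·c·(10.45 − 193.5) + 360.7·4.18·(10.45 − 6.625) + 141.3·0.38·(10.45 − 6.625) = 0
-14025 c = -5972.4
c = -5972.4/-14025 ≈ 0.4258 J/(g·°C)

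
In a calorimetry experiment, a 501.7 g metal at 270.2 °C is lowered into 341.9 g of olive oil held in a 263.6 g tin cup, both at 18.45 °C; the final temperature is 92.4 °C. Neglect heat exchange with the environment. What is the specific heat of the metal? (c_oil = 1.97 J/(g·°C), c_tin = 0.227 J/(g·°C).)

c ≈ 0.608 J/(g·°C)

Let T be the final temperature. ΣQ_i = 0:
501.7×c×(92.4 − 270.2) + 341.9×1.97×(92.4 − 18.45) + 263.6×0.227×(92.4 − 18.45) = 0
-89202 c = -54233
c = -54233/-89202 ≈ 0.608 J/(g·°C)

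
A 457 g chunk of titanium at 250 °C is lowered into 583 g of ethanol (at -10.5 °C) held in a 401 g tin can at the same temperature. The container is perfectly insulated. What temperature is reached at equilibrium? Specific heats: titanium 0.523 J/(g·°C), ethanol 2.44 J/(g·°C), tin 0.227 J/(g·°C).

T_f ≈ 25.0 °C

Taking heat into each body as positive, Σ m c ΔT = 0:
457×0.523×(T − 250) + 583×2.44×(T − (-10.5)) + 401×0.227×(T − (-10.5)) = 0
1752.6 T = 43861
T ≈ 25.03 °C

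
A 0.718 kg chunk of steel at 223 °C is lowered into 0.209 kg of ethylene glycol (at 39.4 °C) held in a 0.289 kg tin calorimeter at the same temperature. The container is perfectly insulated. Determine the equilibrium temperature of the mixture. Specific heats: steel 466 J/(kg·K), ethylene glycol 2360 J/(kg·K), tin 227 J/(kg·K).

Let T be the final temperature. ΣQ_i = 0:
0.718×466×(T − 223) + 0.209×2360×(T − 39.4) + 0.289×227×(T − 39.4) = 0
893.43 T = 96632
T = 96632/893.43 ≈ 108.16 °C

T_f ≈ 108.2 °C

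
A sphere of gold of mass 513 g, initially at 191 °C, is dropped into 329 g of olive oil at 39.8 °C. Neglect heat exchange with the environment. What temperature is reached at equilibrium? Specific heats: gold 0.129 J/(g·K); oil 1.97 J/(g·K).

T_f ≈ 53.8 °C

T_f is the heat-capacity-weighted average of the initial temperatures:
T_f = (66.18×191 + 648.13×39.8) / (66.18 + 648.13)
    = 38435 / 714.31 ≈ 53.81 °C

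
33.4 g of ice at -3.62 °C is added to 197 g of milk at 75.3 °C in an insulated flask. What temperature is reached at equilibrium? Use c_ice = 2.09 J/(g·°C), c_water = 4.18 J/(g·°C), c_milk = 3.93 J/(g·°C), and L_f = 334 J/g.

T_f ≈ 51.3 °C

Sum of m c ΔT and latent-heat terms is zero:
warm ice to 0 °C: 33.4·2.09·(0 − (-3.62)) = 252.7; fusion: m_ice L_f = 33.4·334 = 11156; meltwater 0→T: 33.4·4.18·T = 139.61 T; milk cools: 197·3.93·(T − 75.3) = 774.21(T − 75.3)
913.82 T = 58298 − 11408 = 46890
T ≈ 51.31 °C — above 0 °C, consistent with complete melting.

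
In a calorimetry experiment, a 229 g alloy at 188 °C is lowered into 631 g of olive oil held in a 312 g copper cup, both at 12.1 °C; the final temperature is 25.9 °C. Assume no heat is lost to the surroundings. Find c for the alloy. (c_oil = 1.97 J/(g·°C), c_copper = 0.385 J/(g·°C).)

Conservation of energy gives ΣQ = 0:
229·c·(25.9 − 188) + 631·1.97·(25.9 − 12.1) + 312·0.385·(25.9 − 12.1) = 0
-37121 c = -18812
c = -18812/-37121 ≈ 0.5068 J/(g·°C)

c ≈ 0.507 J/(g·°C)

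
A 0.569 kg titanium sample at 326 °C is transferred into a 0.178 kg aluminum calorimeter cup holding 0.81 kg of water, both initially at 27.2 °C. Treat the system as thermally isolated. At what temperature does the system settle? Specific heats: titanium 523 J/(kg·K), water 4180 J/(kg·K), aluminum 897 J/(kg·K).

T_f ≈ 50.3 °C

Setting the total heat transfer to zero:
0.569×523×(T − 326) + 0.81×4180×(T − 27.2) + 0.178×897×(T − 27.2) = 0
297.59(T − 326) + 3385.8(T − 27.2) + 159.67(T − 27.2) = 0
3843.1 T = 193450
T = 193450 / 3843.1 = 50.3 °C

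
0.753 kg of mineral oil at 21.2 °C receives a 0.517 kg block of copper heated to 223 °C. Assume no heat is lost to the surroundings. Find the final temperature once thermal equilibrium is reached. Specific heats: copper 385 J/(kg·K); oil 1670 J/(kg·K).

Conservation of energy gives ΣQ = 0:
0.517*385*(T − 223) + 0.753*1670*(T − 21.2) = 0
199.05(T − 223) + 1257.5(T − 21.2) = 0
1456.6 T = 71046
T = 71046/1456.6 ≈ 48.78 °C

T_f ≈ 48.8 °C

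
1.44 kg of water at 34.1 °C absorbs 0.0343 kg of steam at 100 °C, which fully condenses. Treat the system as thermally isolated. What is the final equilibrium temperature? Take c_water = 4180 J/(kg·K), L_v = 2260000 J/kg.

Energy conservation, ΣQ = 0:
latent heat released on condensation: 0.0343×2260000 = 77518; condensate cools 100→T: 0.0343×4180×(T − 100) = 143.37(T − 100); original water: 6019.2(T − 34.1)
6162.6 T = 77518 + 14337 + 205255 = 297110
T ≈ 48.21 °C (< 100 °C, so full condensation is consistent).

T_f ≈ 48.2 °C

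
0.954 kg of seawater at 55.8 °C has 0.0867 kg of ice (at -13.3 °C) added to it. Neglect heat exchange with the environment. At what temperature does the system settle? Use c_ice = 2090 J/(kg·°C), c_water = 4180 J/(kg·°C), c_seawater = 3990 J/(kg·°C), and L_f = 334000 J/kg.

T_f ≈ 43.4 °C

Net heat exchanged in the isolated system is zero:
ice -13.3→0 °C: 0.0867×2090×13.3 = 2410
  melt ice: 0.0867×334000 = 28958
  warm the meltwater: 362.41 T
  seawater: 3806.5(T − 55.8)
4168.9 T = 212400 − 31368 = 181033
T ≈ 43.42 °C. Since T > 0 °C, the all-ice-melts assumption holds.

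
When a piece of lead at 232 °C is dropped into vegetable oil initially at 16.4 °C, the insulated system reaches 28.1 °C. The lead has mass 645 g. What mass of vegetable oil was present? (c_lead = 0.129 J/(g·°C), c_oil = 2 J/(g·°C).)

Heat lost by the lead = heat gained by the oil:
645·0.129·(232 − 28.1) = m·2·(28.1 − 16.4)
23.4 m = 16965  ⇒  m ≈ 725 g

m ≈ 725 g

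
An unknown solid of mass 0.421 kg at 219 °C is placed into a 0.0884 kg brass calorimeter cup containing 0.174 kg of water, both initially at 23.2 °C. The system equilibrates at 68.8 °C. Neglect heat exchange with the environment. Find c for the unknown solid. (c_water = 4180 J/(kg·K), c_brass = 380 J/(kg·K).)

Energy conservation, ΣQ = 0:
0.421·c·(68.8 − 219) + 0.174·4180·(68.8 − 23.2) + 0.0884·380·(68.8 − 23.2) = 0
-63.23 c = -34698
c = -34698/-63.23 ≈ 548.7 J/(kg·K)

c ≈ 549 J/(kg·K)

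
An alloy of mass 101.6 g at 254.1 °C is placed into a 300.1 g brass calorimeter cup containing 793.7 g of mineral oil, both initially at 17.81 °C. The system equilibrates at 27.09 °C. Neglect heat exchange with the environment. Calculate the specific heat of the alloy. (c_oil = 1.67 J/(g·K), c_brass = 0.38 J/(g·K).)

c ≈ 0.579 J/(g·K)

Net heat exchanged in the isolated system is zero:
101.6·c·(27.09 − 254.1) + 793.7·1.67·(27.09 − 17.81) + 300.1·0.38·(27.09 − 17.81) = 0
-23064 c = -13359
c = -13359/-23064 ≈ 0.5792 J/(g·K)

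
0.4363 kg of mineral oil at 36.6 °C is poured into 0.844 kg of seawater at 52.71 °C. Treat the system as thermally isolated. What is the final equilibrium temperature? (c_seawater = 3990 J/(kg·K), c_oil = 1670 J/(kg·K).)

T_f ≈ 49.8 °C

Set heat shed by the hot body equal to heat absorbed by the cold body:
0.844*3990*(52.71 − T) = 0.4363*1670*(T − 36.6)
3367.6(52.71 − T) = 728.62(T − 36.6)
4096.2 T = 204172  ⇒  T ≈ 49.84 °C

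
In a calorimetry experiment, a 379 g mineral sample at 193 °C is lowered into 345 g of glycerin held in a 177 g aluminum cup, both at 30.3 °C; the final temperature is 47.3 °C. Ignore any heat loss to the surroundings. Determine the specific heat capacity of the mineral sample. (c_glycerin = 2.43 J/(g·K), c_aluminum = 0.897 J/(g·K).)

c ≈ 0.307 J/(g·K)

Setting the total heat transfer to zero:
379×c×(47.3 − 193) + 345×2.43×(47.3 − 30.3) + 177×0.897×(47.3 − 30.3) = 0
-55220 c = -16951
c = -16951/-55220 ≈ 0.307 J/(g·K)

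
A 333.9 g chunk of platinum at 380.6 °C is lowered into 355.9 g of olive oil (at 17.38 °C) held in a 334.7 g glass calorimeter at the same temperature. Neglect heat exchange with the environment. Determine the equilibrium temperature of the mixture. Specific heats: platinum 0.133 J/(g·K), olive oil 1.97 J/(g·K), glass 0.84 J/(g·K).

T_f ≈ 33.1 °C

Net heat exchanged in the isolated system is zero:
333.9*0.133*(T − 380.6) + 355.9*1.97*(T − 17.38) + 334.7*0.84*(T − 17.38) = 0
44.41(T − 380.6) + 701.12(T − 17.38) + 281.15(T − 17.38) = 0
1026.7 T = 33974
T = 33974/1026.7 ≈ 33.09 °C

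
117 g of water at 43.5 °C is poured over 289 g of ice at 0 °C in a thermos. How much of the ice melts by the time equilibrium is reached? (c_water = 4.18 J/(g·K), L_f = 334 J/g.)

m_melted ≈ 63.7 g

Cooling the water to 0 °C releases 117×4.18×43.5 = 21274 J.
To melt every bit of ice: 289×334 = 96526 J.
That's not enough to melt it all — equilibrium is at 0 °C with ice remaining.
m_melted×334 = 21274  ⇒  m_melted ≈ 63.69 g.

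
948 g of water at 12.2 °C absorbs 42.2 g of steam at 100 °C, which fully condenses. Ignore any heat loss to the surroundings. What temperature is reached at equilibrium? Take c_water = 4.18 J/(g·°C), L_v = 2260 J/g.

Conservation of energy gives ΣQ = 0:
steam→water at 100 °C releases m L_v = 42.2·2260 = 95372; condensate cools 100→T: 42.2·4.18·(T − 100) = 176.4(T − 100); original water: 3962.6(T − 12.2)
4139 T = 95372 + 17640 + 48344 = 161356
T ≈ 38.98 °C (< 100 °C, so full condensation is consistent).

T_f ≈ 39.0 °C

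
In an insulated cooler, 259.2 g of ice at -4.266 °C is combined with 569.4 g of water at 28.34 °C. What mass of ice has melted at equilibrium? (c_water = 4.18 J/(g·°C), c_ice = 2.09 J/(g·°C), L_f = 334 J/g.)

Heat available from the water dropping to 0 °C: 569.4·4.18·28.34 = 67452 J.
Warming the ice to 0 °C takes 259.2·2.09·4.266 = 2311 J, leaving 65141 J for melting.
Melting all 259.2 g of ice would need 259.2·334 = 86573 J.
That's not enough to melt it all — equilibrium is at 0 °C with ice remaining.
Mass melted = 65141/334 ≈ 195 g.

m_melted ≈ 195 g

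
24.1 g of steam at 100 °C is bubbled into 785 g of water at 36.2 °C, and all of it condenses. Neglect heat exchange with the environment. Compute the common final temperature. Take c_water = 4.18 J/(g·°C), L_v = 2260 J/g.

Net heat exchanged in the isolated system is zero:
condense steam: −24.1·2260 = −54466; condensed water 100 °C→T: 100.74(T − 100); water warms: 785·4.18·(T − 36.2) = 3281.3(T − 36.2)
3382 T = 54466 + 10074 + 118783 = 183323
T ≈ 54.20 °C — below 100 °C, confirming all the steam condensed.

T_f ≈ 54.2 °C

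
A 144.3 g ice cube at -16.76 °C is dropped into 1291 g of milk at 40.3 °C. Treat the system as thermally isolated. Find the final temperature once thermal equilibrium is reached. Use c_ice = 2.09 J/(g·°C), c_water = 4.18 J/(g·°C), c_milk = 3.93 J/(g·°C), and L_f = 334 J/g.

T_f ≈ 26.6 °C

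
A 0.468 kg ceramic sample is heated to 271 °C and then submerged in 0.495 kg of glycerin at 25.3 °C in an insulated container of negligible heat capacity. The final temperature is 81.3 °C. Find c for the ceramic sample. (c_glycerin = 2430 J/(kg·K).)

c ≈ 759 J/(kg·K)

Heat lost by the ceramic sample = heat gained by the glycerin:
0.468×c×(271 − 81.3) = 0.495×2430×(81.3 − 25.3)
88.78 c = 67360  ⇒  c ≈ 758.7 J/(kg·K)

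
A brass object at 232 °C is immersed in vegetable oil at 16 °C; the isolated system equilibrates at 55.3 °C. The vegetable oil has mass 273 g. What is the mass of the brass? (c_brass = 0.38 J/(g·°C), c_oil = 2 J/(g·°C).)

Taking heat into each body as positive, Σ m c ΔT = 0:
m×0.38×(55.3 − 232) + 273×2×(55.3 − 16) = 0
-67.15 m = -21458
m = -21458/-67.15 ≈ 319.6 g

m ≈ 320 g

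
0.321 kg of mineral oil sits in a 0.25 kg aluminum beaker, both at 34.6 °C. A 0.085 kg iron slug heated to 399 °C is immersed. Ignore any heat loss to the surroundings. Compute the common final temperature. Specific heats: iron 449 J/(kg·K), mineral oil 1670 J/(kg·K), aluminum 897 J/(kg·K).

Conservation of energy gives ΣQ = 0:
0.085*449*(T − 399) + 0.321*1670*(T − 34.6) + 0.25*897*(T − 34.6) = 0
38.17(T − 399) + 536.07(T − 34.6) + 224.25(T − 34.6) = 0
(38.17 + 536.07 + 224.25) T = 38.17*399 + 536.07*34.6 + 224.25*34.6
T ≈ 52.02 °C

T_f ≈ 52.0 °C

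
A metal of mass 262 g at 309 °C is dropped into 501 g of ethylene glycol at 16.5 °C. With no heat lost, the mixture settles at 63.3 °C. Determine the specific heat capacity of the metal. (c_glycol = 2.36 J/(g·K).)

Net heat exchanged in the isolated system is zero:
262·c·(63.3 − 309) + 501·2.36·(63.3 − 16.5) = 0
-64373 c = -55334
c = -55334/-64373 ≈ 0.8596 J/(g·K)

c ≈ 0.86 J/(g·K)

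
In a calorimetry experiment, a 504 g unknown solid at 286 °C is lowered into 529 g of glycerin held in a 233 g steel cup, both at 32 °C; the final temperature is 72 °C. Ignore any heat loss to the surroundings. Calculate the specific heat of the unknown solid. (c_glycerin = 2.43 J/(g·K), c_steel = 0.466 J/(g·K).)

Taking heat into each body as positive, Σ m c ΔT = 0:
504·c·(72 − 286) + 529·2.43·(72 − 32) + 233·0.466·(72 − 32) = 0
-107856 c = -55762
c = -55762/-107856 ≈ 0.517 J/(g·K)

c ≈ 0.517 J/(g·K)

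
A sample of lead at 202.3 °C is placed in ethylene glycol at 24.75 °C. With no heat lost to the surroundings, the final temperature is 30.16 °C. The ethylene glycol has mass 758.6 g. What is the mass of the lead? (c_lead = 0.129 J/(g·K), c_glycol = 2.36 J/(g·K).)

|Q_lead| = |Q_glycol|:
m×0.129×(202.3 − 30.16) = 758.6×2.36×(30.16 − 24.75)
22.21 m = 9685.5  ⇒  m ≈ 436.2 g

m ≈ 436 g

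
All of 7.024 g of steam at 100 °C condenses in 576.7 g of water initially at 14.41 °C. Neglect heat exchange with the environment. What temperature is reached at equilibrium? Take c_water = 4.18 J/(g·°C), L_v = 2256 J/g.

Energy balance with sensible and latent terms:
condense steam: −7.024·2256 = −15846; condensate cools 100→T: 7.024·4.18·(T − 100) = 29.36(T − 100); original water: 2410.6(T − 14.41)
2440 T = 15846 + 2936 + 34737 = 53519
T ≈ 21.93 °C, under the boiling point, so the assumption holds.

T_f ≈ 21.9 °C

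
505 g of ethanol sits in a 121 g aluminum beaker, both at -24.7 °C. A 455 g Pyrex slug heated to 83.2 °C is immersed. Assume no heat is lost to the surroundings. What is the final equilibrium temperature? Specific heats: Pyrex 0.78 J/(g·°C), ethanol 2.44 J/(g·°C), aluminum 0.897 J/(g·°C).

T_f ≈ -2.1 °C

Energy conservation, ΣQ = 0:
455×0.78×(T − 83.2) + 505×2.44×(T − (-24.7)) + 121×0.897×(T − (-24.7)) = 0
(354.9 + 1232.2 + 108.54) T = 354.9×83.2 + 1232.2×(-24.7) + 108.54×(-24.7)
T = -3588.5 / 1695.6 = -2.12 °C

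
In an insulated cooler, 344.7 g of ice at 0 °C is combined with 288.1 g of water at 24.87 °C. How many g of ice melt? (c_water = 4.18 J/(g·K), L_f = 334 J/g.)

m_melted ≈ 89.7 g

Heat available from the water dropping to 0 °C: 288.1×4.18×24.87 = 29950 J.
Melting all 344.7 g of ice would need 344.7×334 = 115130 J.
29950 J < 115130 J, so only part of the ice melts and the system sits at 0 °C.
m_melted×334 = 29950  ⇒  m_melted ≈ 89.67 g.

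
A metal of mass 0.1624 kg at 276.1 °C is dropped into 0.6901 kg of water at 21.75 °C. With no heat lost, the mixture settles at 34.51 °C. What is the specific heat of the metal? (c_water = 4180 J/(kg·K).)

c ≈ 938 J/(kg·K)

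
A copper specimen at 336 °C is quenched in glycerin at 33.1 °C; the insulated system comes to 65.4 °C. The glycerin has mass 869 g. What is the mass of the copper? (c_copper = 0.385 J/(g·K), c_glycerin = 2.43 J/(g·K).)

m ≈ 655 g

Conservation of energy gives ΣQ = 0:
m×0.385×(65.4 − 336) + 869×2.43×(65.4 − 33.1) = 0
-104.18 m = -68207
m = -68207/-104.18 ≈ 654.7 g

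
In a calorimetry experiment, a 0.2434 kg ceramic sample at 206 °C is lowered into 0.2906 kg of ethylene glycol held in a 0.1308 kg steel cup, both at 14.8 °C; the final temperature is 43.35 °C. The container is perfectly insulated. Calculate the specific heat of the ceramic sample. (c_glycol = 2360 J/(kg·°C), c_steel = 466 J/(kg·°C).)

c ≈ 539 J/(kg·°C)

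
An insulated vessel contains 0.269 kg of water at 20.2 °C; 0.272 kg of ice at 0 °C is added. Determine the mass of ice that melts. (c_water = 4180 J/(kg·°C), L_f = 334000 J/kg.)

m_melted ≈ 0.068 kg

Heat available from the water dropping to 0 °C: 0.269·4180·20.2 = 22713 J.
To melt every bit of ice: 0.272·334000 = 90848 J.
Since 22713 < 90848 J, not all the ice melts; equilibrium is at 0 °C.
Mass melted = 22713/334000 ≈ 0.068 kg.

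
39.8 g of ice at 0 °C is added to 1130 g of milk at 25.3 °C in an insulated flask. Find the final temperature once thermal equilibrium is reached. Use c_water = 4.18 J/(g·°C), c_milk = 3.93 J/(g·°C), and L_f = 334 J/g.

Taking heat into each body as positive, Σ m c ΔT = 0:
fusion: m_ice L_f = 39.8×334 = 13293
  meltwater 0→T: 39.8×4.18×T = 166.36 T
  milk: 4440.9(T − 25.3)
4607.3 T = 112355 − 13293 = 99062
T ≈ 21.50 °C (positive, so assuming full melt was valid).

T_f ≈ 21.5 °C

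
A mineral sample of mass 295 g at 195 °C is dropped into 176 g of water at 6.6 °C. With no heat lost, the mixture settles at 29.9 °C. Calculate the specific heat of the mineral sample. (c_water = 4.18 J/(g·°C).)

c ≈ 0.352 J/(g·°C)

Heat lost by the mineral sample = heat gained by the water:
295·c·(195 − 29.9) = 176·4.18·(29.9 − 6.6)
48704 c = 17141  ⇒  c ≈ 0.3519 J/(g·°C)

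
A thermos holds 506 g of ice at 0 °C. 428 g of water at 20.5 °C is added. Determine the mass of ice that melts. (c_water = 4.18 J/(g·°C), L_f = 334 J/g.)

Water can give up m c ΔT = 428×4.18×20.5 = 36675 J before reaching 0 °C.
To melt every bit of ice: 506×334 = 169004 J.
Since 36675 < 169004 J, not all the ice melts; equilibrium is at 0 °C.
Mass melted = 36675/334 ≈ 109.8 g.

m_melted ≈ 110 g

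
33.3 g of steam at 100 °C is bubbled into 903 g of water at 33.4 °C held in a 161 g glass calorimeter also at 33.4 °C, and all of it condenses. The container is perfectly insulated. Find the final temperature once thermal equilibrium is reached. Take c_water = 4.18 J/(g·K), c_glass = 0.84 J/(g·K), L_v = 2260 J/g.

Taking heat into each body as positive, Σ m c ΔT = 0:
latent heat released on condensation: 33.3×2260 = 75258
  condensate cools 100→T: 33.3×4.18×(T − 100) = 139.19(T − 100)
  original water: 3774.5(T − 33.4)
  cup: 135.24(T − 33.4)
4049 T = 75258 + 13919 + 130587 = 219764
T ≈ 54.28 °C (< 100 °C, so full condensation is consistent).

T_f ≈ 54.3 °C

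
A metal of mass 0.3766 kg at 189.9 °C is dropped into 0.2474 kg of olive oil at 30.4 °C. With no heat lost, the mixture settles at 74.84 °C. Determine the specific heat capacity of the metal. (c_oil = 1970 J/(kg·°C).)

c ≈ 500 J/(kg·°C)

m_s c (T_s − T_f) = m_oil c_oil (T_f − T_0):
0.3766·c·(189.9 − 74.84) = 0.2474·1970·(74.84 − 30.4)
43.33 c = 21659  ⇒  c ≈ 499.8 J/(kg·°C)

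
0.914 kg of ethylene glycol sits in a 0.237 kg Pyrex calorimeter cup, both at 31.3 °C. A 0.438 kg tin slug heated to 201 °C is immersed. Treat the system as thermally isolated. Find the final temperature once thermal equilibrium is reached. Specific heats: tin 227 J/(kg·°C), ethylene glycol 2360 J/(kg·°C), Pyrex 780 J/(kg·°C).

T_f = Σ m_i c_i T_i / Σ m_i c_i:
T_f = (99.43×201 + 2157×31.3 + 184.86×31.3) / (99.43 + 2157 + 184.86)
    = 93286 / 2441.3 ≈ 38.21 °C

T_f ≈ 38.2 °C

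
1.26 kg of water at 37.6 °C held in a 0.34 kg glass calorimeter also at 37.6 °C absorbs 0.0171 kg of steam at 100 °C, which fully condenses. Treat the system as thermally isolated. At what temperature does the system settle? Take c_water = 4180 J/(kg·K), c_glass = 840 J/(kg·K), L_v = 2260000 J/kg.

T_f ≈ 45.3 °C

Energy balance with sensible and latent terms:
steam→water at 100 °C releases m L_v = 0.0171×2260000 = 38646
  condensed water 100 °C→T: 71.48(T − 100)
  water warms: 1.26×4180×(T − 37.6) = 5266.8(T − 37.6)
  cup: 285.6(T − 37.6)
5623.9 T = 38646 + 7147.8 + 208770 = 254564
T ≈ 45.26 °C (< 100 °C, so full condensation is consistent).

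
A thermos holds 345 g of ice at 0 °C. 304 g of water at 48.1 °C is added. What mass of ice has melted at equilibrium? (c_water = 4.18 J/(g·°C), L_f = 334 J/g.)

Cooling the water to 0 °C releases 304×4.18×48.1 = 61122 J.
Melting all 345 g of ice would need 345×334 = 115230 J.
Since 61122 < 115230 J, not all the ice melts; equilibrium is at 0 °C.
m_melted×334 = 61122  ⇒  m_melted ≈ 183 g.

m_melted ≈ 183 g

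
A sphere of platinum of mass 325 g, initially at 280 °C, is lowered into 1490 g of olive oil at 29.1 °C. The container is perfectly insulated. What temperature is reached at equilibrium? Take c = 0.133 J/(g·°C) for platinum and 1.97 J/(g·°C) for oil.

Let T be the final temperature. ΣQ_i = 0:
325*0.133*(T − 280) + 1490*1.97*(T − 29.1) = 0
(43.23 + 2935.3) T = 43.23*280 + 2935.3*29.1
T ≈ 32.74 °C

T_f ≈ 32.7 °C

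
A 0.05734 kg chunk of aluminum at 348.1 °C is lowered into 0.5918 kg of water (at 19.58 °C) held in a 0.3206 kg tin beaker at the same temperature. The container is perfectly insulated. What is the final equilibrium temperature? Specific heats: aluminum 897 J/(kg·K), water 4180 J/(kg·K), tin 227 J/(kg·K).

T_f is the heat-capacity-weighted average of the initial temperatures:
T_f = (51.43*348.1 + 2473.7*19.58 + 72.78*19.58) / (51.43 + 2473.7 + 72.78)
    = 67765 / 2597.9 ≈ 26.08 °C

T_f ≈ 26.1 °C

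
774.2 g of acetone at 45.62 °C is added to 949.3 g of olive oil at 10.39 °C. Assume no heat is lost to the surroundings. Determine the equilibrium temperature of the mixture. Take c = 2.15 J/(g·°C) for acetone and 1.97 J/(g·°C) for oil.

T_f ≈ 27.0 °C

Let T be the final temperature. ΣQ_i = 0:
774.2·2.15·(T − 45.62) + 949.3·1.97·(T − 10.39) = 0
1664.5(T − 45.62) + 1870.1(T − 10.39) = 0
3534.7 T = 95366
T ≈ 26.98 °C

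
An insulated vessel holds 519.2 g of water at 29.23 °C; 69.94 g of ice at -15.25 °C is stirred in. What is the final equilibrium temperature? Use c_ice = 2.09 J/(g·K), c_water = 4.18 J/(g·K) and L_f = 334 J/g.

Energy conservation, ΣQ = 0:
ice -15.25→0 °C: 69.94×2.09×15.25 = 2229.2
  melt ice: 69.94×334 = 23360
  meltwater 0→T: 69.94×4.18×T = 292.35 T
  water cools: 519.2×4.18×(T − 29.23) = 2170.3(T − 29.23)
2462.6 T = 63437 − 25589 = 37847
T ≈ 15.37 °C. Since T > 0 °C, the all-ice-melts assumption holds.

T_f ≈ 15.4 °C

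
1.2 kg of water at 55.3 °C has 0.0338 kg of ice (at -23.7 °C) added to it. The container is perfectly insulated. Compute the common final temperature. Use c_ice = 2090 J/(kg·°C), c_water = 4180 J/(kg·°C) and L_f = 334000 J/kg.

Energy conservation, ΣQ = 0:
ice -23.7→0 °C: 0.0338×2090×23.7 = 1674.2; fusion: m_ice L_f = 0.0338×334000 = 11289; meltwater 0→T: 0.0338×4180×T = 141.28 T; water: 5016(T − 55.3)
5157.3 T = 277385 − 12963 = 264421
T ≈ 51.27 °C. Since T > 0 °C, the all-ice-melts assumption holds.

T_f ≈ 51.3 °C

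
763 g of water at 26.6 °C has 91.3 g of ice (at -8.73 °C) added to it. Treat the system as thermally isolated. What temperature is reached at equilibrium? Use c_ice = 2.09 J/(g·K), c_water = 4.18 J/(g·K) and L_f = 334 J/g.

Conservation of energy gives ΣQ = 0:
warm ice to 0 °C: 91.3×2.09×(0 − (-8.73)) = 1665.8
  fusion: m_ice L_f = 91.3×334 = 30494
  meltwater 0→T: 91.3×4.18×T = 381.63 T
  water cools: 763×4.18×(T − 26.6) = 3189.3(T − 26.6)
3571 T = 84836 − 32160 = 52676
T ≈ 14.75 °C (positive, so assuming full melt was valid).

T_f ≈ 14.8 °C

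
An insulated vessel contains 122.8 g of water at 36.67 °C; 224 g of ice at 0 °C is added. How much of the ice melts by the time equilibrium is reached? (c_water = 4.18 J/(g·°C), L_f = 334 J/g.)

Water can give up m c ΔT = 122.8·4.18·36.67 = 18823 J before reaching 0 °C.
Fully melting the ice requires m_ice L_f = 224·334 = 74816 J.
18823 J < 74816 J, so only part of the ice melts and the system sits at 0 °C.
m_melted·334 = 18823  ⇒  m_melted ≈ 56.36 g.

m_melted ≈ 56.4 g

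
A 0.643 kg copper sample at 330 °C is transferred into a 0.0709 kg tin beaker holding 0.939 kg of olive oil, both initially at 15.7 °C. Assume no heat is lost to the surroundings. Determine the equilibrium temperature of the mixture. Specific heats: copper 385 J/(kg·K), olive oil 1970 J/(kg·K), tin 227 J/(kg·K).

T_f ≈ 52.5 °C

Taking heat into each body as positive, Σ m c ΔT = 0:
0.643*385*(T − 330) + 0.939*1970*(T − 15.7) + 0.0709*227*(T − 15.7) = 0
2113.5 T = 110988
T = 110988 / 2113.5 = 52.5 °C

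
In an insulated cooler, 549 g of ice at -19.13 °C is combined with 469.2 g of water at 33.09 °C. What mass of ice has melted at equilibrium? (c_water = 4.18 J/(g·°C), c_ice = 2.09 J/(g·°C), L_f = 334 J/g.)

m_melted ≈ 129 g

Water can give up m c ΔT = 469.2·4.18·33.09 = 64898 J before reaching 0 °C.
Warming the ice to 0 °C takes 549·2.09·19.13 = 21950 J, leaving 42948 J for melting.
Fully melting the ice requires m_ice L_f = 549·334 = 183366 J.
That's not enough to melt it all — equilibrium is at 0 °C with ice remaining.
m_melted·334 = 42948  ⇒  m_melted ≈ 128.6 g.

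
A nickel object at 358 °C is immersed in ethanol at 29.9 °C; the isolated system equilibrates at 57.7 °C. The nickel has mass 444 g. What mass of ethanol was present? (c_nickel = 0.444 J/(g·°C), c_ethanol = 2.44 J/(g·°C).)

m ≈ 873 g

Energy conservation, ΣQ = 0:
444·0.444·(57.7 − 358) + m·2.44·(57.7 − 29.9) = 0
67.83 m = 59200
m = 59200/67.83 ≈ 872.7 g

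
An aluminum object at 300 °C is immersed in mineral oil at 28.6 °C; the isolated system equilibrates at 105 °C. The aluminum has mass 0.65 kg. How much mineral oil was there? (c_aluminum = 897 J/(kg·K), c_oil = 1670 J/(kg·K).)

m ≈ 0.891 kg

|Q_aluminum| = |Q_oil|:
0.65×897×(300 − 105) = m×1670×(105 − 28.6)
127588 m = 113695  ⇒  m ≈ 0.8911 kg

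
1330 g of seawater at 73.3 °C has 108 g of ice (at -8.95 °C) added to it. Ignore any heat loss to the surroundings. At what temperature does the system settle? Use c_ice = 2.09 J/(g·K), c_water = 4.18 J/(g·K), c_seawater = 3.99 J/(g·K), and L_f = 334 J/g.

T_f ≈ 60.9 °C

Setting the total heat transfer to zero:
ice -8.95→0 °C: 108·2.09·8.95 = 2020.2; melt ice: 108·334 = 36072; warm the meltwater: 451.44 T; seawater cools: 1330·3.99·(T − 73.3) = 5306.7(T − 73.3)
5758.1 T = 388981 − 38092 = 350889
T ≈ 60.94 °C (positive, so assuming full melt was valid).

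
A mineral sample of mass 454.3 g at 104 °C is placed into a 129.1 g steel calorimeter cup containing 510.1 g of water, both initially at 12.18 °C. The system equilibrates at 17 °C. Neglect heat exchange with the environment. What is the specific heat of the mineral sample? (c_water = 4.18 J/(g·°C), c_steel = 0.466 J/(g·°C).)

c ≈ 0.267 J/(g·°C)

Conservation of energy gives ΣQ = 0:
454.3×c×(17 − 104) + 510.1×4.18×(17 − 12.18) + 129.1×0.466×(17 − 12.18) = 0
-39524 c = -10567
c = -10567/-39524 ≈ 0.2674 J/(g·°C)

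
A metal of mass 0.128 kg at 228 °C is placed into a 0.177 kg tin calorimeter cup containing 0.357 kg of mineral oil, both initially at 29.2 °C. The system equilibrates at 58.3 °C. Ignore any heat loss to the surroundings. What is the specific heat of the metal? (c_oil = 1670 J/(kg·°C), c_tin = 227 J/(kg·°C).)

c ≈ 853 J/(kg·°C)

Taking heat into each body as positive, Σ m c ΔT = 0:
0.128×c×(58.3 − 228) + 0.357×1670×(58.3 − 29.2) + 0.177×227×(58.3 − 29.2) = 0
-21.72 c = -18518
c = -18518/-21.72 ≈ 852.5 J/(kg·°C)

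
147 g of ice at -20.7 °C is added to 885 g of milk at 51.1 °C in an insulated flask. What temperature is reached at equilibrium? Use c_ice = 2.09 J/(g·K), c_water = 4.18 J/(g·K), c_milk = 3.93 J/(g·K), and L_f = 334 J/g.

Net heat exchanged in the isolated system is zero:
ice -20.7→0 °C: 147·2.09·20.7 = 6359.7; melt ice: 147·334 = 49098; warm the meltwater: 614.46 T; milk: 3478.1(T − 51.1)
4092.5 T = 177728 − 55458 = 122271
T ≈ 29.88 °C (positive, so assuming full melt was valid).

T_f ≈ 29.9 °C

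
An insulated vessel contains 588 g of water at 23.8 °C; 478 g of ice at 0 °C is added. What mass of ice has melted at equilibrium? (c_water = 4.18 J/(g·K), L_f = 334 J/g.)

m_melted ≈ 175 g

Water can give up m c ΔT = 588·4.18·23.8 = 58497 J before reaching 0 °C.
Fully melting the ice requires m_ice L_f = 478·334 = 159652 J.
That's not enough to melt it all — equilibrium is at 0 °C with ice remaining.
m_melt = 58497 / L_f = 175.1 g.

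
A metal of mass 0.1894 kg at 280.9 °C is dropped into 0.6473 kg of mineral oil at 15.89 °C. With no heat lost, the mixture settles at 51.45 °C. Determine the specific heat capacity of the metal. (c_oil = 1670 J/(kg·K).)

c ≈ 885 J/(kg·K)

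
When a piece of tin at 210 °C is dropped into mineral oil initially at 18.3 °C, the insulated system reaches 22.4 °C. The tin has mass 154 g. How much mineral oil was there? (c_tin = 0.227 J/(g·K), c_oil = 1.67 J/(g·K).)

m ≈ 958 g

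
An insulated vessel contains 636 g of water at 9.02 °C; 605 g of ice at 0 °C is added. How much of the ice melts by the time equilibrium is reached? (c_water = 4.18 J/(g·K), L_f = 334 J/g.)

m_melted ≈ 71.8 g

Water can give up m c ΔT = 636×4.18×9.02 = 23979 J before reaching 0 °C.
To melt every bit of ice: 605×334 = 202070 J.
That's not enough to melt it all — equilibrium is at 0 °C with ice remaining.
m_melted×334 = 23979  ⇒  m_melted ≈ 71.79 g.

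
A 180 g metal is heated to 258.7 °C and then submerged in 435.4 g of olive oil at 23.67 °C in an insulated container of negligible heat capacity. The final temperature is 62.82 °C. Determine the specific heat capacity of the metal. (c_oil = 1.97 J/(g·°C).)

c ≈ 0.952 J/(g·°C)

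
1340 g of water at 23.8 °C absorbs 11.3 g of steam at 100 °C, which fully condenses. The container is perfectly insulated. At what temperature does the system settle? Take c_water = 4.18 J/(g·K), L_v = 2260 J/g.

Energy conservation, ΣQ = 0:
latent heat released on condensation: 11.3×2260 = 25538
  condensate cools 100→T: 11.3×4.18×(T − 100) = 47.23(T − 100)
  water warms: 1340×4.18×(T − 23.8) = 5601.2(T − 23.8)
5648.4 T = 25538 + 4723.4 + 133309 = 163570
T ≈ 28.96 °C, under the boiling point, so the assumption holds.

T_f ≈ 29.0 °C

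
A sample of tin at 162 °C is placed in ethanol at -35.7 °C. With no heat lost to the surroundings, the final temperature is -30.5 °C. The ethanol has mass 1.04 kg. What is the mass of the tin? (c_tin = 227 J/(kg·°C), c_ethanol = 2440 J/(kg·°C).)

Heat lost by the tin = heat gained by the ethanol:
m×227×(162 − -30.5) = 1.04×2440×(-30.5 − (-35.7))
43698 m = 13196  ⇒  m ≈ 0.302 kg

m ≈ 0.302 kg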